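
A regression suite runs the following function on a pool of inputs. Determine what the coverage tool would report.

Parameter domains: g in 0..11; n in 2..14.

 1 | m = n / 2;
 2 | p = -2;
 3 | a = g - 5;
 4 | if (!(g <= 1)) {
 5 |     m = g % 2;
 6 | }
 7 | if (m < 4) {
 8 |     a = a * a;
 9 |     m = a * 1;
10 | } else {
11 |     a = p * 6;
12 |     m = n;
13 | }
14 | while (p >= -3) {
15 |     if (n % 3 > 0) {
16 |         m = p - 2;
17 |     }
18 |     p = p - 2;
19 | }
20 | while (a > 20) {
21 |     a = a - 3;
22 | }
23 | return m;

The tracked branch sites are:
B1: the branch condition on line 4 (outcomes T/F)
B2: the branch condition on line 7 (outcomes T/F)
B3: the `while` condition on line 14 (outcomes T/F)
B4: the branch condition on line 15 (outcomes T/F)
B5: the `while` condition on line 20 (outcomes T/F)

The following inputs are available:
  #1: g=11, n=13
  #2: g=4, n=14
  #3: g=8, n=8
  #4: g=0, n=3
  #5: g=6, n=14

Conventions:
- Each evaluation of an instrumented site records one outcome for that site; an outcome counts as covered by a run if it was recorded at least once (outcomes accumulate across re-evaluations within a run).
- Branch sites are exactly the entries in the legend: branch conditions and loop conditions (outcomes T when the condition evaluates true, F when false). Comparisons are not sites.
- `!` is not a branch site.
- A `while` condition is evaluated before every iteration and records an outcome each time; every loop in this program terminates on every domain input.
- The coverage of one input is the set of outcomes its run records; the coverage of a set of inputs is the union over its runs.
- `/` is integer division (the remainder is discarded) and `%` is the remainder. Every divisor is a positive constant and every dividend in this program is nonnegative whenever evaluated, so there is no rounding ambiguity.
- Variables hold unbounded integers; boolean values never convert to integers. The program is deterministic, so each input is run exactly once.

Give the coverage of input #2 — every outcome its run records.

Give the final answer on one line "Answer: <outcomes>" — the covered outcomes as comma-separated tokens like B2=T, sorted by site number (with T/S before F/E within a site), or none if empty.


Event log for input #2 (g=4, n=14):
  B1->T, B2->T, B3->T, B4->T, B3->F, B5->F
as a set, this run covers: B1=T, B2=T, B3=T, B3=F, B4=T, B5=F
Answer: B1=T, B2=T, B3=T, B3=F, B4=T, B5=F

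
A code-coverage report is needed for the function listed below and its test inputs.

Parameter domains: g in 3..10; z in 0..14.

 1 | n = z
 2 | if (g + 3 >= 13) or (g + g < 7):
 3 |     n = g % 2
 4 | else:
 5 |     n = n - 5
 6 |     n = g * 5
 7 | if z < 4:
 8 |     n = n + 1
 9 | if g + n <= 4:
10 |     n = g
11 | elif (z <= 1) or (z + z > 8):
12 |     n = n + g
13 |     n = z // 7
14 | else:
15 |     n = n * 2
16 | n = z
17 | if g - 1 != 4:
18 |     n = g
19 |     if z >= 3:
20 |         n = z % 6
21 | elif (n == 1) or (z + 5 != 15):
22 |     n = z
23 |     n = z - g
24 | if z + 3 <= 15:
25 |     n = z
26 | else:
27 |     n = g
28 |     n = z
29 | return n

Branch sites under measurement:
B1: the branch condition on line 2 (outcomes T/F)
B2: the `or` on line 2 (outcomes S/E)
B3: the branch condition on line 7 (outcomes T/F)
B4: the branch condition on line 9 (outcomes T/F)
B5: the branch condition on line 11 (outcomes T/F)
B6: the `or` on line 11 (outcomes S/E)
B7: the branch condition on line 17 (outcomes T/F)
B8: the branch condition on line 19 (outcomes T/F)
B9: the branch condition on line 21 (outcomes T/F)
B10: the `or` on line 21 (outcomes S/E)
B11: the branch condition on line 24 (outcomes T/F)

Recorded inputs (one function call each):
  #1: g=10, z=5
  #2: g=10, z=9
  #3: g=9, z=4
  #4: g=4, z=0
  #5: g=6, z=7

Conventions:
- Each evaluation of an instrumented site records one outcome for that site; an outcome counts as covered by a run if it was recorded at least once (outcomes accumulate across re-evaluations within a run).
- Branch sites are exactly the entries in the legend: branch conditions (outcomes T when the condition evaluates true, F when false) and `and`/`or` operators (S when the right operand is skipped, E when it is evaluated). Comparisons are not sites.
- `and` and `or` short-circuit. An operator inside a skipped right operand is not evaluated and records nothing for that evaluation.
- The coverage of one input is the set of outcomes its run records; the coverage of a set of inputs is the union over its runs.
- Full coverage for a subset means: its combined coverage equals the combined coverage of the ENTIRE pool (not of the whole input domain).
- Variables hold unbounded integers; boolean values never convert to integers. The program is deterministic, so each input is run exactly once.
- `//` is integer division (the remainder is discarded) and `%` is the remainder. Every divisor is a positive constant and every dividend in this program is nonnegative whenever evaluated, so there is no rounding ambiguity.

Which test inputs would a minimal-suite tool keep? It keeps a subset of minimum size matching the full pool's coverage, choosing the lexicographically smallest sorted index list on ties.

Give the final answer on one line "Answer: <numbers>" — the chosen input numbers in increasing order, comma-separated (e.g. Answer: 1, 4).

#1 (g=10, z=5) -> B2->S, B1->T, B3->F, B4->F, B6->E, B5->T, B7->T, B8->T, B11->T; covered: B1=T, B2=S, B3=F, B4=F, B5=T, B6=E, B7=T, B8=T, B11=T
#2 (g=10, z=9) -> B2->S, B1->T, B3->F, B4->F, B6->E, B5->T, B7->T, B8->T, B11->T; covered: B1=T, B2=S, B3=F, B4=F, B5=T, B6=E, B7=T, B8=T, B11=T
#3 (g=9, z=4) -> B2->E, B1->F, B3->F, B4->F, B6->E, B5->F, B7->T, B8->T, B11->T; covered: B1=F, B2=E, B3=F, B4=F, B5=F, B6=E, B7=T, B8=T, B11=T
#4 (g=4, z=0) -> B2->E, B1->F, B3->T, B4->F, B6->S, B5->T, B7->T, B8->F, B11->T; covered: B1=F, B2=E, B3=T, B4=F, B5=T, B6=S, B7=T, B8=F, B11=T
#5 (g=6, z=7) -> B2->E, B1->F, B3->F, B4->F, B6->E, B5->T, B7->T, B8->T, B11->T; covered: B1=F, B2=E, B3=F, B4=F, B5=T, B6=E, B7=T, B8=T, B11=T
union over all inputs: B1=T, B1=F, B2=S, B2=E, B3=T, B3=F, B4=F, B5=T, B5=F, B6=S, B6=E, B7=T, B8=T, B8=F, B11=T (15 outcomes)
checked all size-1 subsets: none covers 15 outcomes (max 9/15)
checked all size-2 subsets: none covers 15 outcomes (max 14/15)
inputs {1, 3, 4} (size 3) cover everything; no size-3 subset with a lexicographically smaller index list covers all 15

Answer: 1, 3, 4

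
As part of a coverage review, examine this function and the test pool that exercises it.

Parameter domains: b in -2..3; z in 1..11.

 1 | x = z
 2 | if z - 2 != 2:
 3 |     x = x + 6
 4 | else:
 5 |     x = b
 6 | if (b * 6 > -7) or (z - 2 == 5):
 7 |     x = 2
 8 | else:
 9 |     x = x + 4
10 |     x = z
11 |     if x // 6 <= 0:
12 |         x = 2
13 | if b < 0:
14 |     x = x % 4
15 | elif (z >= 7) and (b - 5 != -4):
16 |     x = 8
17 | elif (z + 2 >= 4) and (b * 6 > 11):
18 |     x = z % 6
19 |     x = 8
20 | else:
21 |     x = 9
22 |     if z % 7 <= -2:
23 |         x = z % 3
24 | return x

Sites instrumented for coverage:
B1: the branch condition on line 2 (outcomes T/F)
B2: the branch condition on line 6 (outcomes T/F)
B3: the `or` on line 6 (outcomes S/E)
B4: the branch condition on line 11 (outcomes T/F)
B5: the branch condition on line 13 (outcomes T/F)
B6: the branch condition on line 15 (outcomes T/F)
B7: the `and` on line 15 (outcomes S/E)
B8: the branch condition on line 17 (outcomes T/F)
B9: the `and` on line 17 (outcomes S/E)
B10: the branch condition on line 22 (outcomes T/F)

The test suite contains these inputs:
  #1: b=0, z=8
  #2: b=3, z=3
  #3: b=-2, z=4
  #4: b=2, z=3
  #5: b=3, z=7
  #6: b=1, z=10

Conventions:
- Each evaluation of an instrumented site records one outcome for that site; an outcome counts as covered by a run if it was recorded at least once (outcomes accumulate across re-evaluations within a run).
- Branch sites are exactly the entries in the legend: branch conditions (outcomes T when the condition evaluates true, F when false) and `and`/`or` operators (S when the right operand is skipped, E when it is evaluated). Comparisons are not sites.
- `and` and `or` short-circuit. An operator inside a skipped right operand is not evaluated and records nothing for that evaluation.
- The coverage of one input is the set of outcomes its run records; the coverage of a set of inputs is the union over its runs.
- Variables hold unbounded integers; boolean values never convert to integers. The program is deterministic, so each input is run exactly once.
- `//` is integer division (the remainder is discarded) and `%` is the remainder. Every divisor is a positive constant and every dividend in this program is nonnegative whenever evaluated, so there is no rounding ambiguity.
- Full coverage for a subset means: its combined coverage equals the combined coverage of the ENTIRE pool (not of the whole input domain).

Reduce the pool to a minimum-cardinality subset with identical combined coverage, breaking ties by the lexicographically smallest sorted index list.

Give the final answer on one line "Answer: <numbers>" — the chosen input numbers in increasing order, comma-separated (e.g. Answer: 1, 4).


test 1 (b=0, z=8) fires B1->T, B3->S, B2->T, B5->F, B7->E, B6->T; hits B1=T, B2=T, B3=S, B5=F, B6=T, B7=E
test 2 (b=3, z=3) fires B1->T, B3->S, B2->T, B5->F, B7->S, B6->F, B9->E, B8->T; hits B1=T, B2=T, B3=S, B5=F, B6=F, B7=S, B8=T, B9=E
test 3 (b=-2, z=4) fires B1->F, B3->E, B2->F, B4->T, B5->T; hits B1=F, B2=F, B3=E, B4=T, B5=T
test 4 (b=2, z=3) fires B1->T, B3->S, B2->T, B5->F, B7->S, B6->F, B9->E, B8->T; hits B1=T, B2=T, B3=S, B5=F, B6=F, B7=S, B8=T, B9=E
test 5 (b=3, z=7) fires B1->T, B3->S, B2->T, B5->F, B7->E, B6->T; hits B1=T, B2=T, B3=S, B5=F, B6=T, B7=E
test 6 (b=1, z=10) fires B1->T, B3->S, B2->T, B5->F, B7->E, B6->F, B9->E, B8->F, B10->F; hits B1=T, B2=T, B3=S, B5=F, B6=F, B7=E, B8=F, B9=E, B10=F
together the pool reaches 17 outcomes: B1=T, B1=F, B2=T, B2=F, B3=S, B3=E, B4=T, B5=T, B5=F, B6=T, B6=F, B7=S, B7=E, B8=T, B8=F, B9=E, B10=F
no size-1 subset reaches all 17 outcomes (best union: 9/17)
no size-2 subset reaches all 17 outcomes (best union: 14/17)
no size-3 subset reaches all 17 outcomes (best union: 16/17)
the canonical winner is {1, 2, 3, 6}: size 4, full 17-outcome coverage, earliest index list among size-4 covers
Answer: 1, 2, 3, 6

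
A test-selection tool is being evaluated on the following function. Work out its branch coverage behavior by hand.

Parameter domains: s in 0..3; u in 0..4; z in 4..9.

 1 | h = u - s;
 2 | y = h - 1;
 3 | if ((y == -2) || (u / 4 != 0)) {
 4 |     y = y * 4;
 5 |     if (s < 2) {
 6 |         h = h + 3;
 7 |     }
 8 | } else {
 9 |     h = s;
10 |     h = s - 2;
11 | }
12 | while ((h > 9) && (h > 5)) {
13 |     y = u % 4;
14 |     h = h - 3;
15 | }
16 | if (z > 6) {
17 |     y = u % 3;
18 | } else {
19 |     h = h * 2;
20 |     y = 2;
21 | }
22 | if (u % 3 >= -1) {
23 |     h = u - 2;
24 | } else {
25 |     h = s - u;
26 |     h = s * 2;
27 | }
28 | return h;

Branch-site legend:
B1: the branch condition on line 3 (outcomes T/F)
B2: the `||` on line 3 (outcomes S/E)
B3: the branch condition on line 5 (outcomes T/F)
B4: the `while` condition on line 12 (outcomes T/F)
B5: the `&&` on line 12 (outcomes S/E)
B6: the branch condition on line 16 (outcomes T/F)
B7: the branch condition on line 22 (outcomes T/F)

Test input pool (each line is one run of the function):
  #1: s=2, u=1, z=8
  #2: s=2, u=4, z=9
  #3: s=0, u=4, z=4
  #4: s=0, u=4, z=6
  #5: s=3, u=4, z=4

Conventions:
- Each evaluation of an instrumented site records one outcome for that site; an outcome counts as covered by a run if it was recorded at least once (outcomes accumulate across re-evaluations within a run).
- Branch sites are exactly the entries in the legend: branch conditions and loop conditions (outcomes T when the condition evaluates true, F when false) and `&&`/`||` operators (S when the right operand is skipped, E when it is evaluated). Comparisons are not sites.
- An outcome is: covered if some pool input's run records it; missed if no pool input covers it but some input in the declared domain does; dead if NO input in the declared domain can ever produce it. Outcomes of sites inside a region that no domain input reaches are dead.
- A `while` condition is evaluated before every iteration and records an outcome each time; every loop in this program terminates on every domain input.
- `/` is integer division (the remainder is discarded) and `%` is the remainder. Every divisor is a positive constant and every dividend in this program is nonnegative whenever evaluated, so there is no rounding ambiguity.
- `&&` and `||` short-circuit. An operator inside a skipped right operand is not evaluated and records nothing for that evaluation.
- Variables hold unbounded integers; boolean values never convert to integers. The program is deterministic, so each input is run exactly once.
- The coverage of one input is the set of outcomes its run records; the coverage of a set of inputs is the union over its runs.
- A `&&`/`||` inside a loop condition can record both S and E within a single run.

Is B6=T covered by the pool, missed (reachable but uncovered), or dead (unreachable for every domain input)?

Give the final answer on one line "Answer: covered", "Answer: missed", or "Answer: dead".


B6=T is recorded by pool input(s) 1, 2 -> covered
Answer: covered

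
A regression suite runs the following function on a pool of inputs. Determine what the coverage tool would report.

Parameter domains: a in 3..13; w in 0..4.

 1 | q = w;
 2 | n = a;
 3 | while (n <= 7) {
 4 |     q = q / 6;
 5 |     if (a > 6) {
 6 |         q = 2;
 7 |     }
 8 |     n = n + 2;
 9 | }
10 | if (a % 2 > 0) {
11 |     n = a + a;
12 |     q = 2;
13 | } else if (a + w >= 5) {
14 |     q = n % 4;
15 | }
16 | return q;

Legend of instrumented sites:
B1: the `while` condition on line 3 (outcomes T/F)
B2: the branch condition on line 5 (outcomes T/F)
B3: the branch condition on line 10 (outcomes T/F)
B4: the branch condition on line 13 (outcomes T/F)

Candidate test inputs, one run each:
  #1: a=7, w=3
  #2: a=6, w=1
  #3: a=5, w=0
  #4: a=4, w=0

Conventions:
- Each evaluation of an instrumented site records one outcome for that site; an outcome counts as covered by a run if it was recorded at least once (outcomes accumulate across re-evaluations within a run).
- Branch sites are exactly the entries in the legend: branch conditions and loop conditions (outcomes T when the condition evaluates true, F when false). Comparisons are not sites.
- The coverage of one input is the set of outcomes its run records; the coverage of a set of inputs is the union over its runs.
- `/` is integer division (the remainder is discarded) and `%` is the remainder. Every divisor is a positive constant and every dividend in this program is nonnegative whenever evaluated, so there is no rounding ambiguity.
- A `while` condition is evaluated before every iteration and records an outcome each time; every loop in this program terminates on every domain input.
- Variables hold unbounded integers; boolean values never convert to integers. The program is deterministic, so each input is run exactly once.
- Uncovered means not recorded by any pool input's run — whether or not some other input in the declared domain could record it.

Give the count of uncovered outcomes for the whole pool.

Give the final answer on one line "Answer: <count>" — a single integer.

run #1 (a=7, w=3) runs B1->T, B2->T, B1->F, B3->T; records B1=T, B1=F, B2=T, B3=T
run #2 (a=6, w=1) runs B1->T, B2->F, B1->F, B3->F, B4->T; records B1=T, B1=F, B2=F, B3=F, B4=T
run #3 (a=5, w=0) runs B1->T, B2->F, B1->T, B2->F, B1->F, B3->T; records B1=T, B1=F, B2=F, B3=T
run #4 (a=4, w=0) runs B1->T, B2->F, B1->T, B2->F, B1->F, B3->F, B4->F; records B1=T, B1=F, B2=F, B3=F, B4=F
union over the pool: B1=T, B1=F, B2=T, B2=F, B3=T, B3=F, B4=T, B4=F
uncovered (0 of 8): none

Answer: 0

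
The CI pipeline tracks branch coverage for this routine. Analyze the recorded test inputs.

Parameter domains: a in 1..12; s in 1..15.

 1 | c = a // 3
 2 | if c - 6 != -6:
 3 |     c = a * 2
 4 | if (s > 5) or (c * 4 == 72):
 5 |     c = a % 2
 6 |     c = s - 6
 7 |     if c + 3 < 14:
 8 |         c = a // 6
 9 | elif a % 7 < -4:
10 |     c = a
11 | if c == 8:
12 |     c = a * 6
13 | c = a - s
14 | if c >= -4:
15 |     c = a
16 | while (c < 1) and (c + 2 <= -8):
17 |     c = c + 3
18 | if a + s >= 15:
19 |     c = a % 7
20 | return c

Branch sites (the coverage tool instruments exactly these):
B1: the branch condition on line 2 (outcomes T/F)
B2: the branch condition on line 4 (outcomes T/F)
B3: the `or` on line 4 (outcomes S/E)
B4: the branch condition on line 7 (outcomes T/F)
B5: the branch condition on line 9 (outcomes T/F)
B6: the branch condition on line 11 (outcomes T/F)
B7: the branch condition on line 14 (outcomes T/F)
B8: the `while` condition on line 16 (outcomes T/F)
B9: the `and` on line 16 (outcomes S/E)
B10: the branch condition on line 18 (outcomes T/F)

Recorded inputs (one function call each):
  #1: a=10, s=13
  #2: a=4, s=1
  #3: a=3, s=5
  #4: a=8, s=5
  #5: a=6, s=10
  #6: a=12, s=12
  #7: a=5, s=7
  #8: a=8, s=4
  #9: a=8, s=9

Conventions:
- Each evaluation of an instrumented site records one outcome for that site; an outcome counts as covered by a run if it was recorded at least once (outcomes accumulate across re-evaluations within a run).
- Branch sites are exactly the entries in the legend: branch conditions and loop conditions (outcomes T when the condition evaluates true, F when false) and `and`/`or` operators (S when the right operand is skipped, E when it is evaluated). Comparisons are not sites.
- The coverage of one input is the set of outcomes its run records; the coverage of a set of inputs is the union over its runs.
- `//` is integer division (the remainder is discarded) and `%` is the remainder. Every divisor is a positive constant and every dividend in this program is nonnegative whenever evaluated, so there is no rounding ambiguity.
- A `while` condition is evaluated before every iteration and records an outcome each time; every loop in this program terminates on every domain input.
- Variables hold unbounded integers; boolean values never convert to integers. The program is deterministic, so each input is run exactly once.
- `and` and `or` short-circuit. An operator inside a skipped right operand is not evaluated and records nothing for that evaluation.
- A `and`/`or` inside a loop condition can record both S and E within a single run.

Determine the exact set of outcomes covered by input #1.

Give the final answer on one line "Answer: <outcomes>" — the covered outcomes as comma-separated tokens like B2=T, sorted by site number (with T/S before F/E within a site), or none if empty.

Event log for input #1 (a=10, s=13):
  B1->T, B3->S, B2->T, B4->T, B6->F, B7->T, B9->S, B8->F, B10->T
distinct outcomes covered: B1=T, B2=T, B3=S, B4=T, B6=F, B7=T, B8=F, B9=S, B10=T

Answer: B1=T, B2=T, B3=S, B4=T, B6=F, B7=T, B8=F, B9=S, B10=T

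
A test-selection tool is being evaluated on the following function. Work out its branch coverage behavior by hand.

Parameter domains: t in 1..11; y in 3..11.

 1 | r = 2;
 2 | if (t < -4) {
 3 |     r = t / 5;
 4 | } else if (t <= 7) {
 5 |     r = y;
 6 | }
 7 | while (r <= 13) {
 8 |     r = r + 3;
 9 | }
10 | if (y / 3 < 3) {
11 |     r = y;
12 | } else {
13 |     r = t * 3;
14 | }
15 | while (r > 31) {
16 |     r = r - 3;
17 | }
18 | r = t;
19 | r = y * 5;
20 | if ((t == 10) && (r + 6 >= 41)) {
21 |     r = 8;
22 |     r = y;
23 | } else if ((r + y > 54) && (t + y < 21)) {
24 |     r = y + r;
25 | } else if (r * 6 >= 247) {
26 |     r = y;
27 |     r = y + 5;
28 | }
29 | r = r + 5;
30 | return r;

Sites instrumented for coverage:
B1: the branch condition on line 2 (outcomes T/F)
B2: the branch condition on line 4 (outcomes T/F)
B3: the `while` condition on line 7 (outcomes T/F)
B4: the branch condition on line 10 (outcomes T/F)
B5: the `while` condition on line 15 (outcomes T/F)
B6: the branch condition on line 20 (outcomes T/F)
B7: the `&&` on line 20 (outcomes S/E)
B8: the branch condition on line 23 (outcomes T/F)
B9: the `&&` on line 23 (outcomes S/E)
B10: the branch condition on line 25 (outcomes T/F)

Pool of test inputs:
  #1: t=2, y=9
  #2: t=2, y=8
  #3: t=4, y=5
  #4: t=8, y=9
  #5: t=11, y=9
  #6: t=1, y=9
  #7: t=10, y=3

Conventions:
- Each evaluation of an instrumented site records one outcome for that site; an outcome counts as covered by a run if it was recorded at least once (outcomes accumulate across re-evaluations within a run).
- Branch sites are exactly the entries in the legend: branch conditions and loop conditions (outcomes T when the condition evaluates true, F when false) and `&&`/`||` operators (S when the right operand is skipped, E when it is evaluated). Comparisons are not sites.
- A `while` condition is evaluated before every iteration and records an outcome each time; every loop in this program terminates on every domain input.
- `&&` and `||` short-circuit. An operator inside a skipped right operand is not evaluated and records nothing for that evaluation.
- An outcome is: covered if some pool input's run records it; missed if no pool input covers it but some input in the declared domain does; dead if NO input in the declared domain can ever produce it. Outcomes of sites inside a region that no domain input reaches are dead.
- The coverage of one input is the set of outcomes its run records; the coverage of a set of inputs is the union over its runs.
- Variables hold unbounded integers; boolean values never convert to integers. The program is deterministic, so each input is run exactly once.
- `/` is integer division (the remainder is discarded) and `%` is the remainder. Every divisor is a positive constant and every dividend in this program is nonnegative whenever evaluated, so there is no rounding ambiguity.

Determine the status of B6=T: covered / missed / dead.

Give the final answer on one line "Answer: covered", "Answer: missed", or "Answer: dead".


no pool input records B6=T
but domain input (t=10, y=7) does record it -> reachable, so missed
Answer: missed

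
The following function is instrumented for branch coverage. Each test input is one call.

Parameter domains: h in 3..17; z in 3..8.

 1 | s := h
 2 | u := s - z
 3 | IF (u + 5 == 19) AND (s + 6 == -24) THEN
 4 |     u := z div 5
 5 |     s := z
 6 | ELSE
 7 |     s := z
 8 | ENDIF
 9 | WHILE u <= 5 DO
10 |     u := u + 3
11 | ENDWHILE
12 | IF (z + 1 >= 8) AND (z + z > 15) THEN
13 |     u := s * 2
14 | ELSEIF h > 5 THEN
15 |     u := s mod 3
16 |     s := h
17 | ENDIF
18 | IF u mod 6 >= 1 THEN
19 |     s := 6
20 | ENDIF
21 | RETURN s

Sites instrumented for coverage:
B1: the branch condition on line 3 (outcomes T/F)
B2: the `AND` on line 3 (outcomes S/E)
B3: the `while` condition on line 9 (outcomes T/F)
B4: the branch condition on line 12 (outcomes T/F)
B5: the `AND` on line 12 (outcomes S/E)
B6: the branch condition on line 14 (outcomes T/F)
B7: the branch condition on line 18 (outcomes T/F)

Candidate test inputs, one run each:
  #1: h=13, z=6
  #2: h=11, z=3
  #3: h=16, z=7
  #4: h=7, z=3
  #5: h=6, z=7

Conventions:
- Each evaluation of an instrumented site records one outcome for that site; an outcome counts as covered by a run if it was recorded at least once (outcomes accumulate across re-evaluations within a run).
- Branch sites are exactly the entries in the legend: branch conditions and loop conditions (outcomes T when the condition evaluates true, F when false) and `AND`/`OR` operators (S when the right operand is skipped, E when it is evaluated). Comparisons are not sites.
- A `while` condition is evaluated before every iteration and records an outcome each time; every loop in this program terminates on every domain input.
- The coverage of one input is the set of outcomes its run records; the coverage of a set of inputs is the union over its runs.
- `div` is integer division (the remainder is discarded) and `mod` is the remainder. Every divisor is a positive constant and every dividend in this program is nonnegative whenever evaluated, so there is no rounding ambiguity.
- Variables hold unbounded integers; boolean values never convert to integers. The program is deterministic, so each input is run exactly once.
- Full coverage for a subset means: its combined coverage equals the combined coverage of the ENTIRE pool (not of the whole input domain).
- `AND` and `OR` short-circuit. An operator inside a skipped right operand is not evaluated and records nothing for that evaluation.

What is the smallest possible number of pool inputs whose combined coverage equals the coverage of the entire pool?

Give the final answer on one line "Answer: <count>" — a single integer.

#1 (h=13, z=6) -> B2->S, B1->F, B3->F, B5->S, B4->F, B6->T, B7->F; covered: B1=F, B2=S, B3=F, B4=F, B5=S, B6=T, B7=F
#2 (h=11, z=3) -> B2->S, B1->F, B3->F, B5->S, B4->F, B6->T, B7->F; covered: B1=F, B2=S, B3=F, B4=F, B5=S, B6=T, B7=F
#3 (h=16, z=7) -> B2->S, B1->F, B3->F, B5->E, B4->F, B6->T, B7->T; covered: B1=F, B2=S, B3=F, B4=F, B5=E, B6=T, B7=T
#4 (h=7, z=3) -> B2->S, B1->F, B3->T, B3->F, B5->S, B4->F, B6->T, B7->F; covered: B1=F, B2=S, B3=T, B3=F, B4=F, B5=S, B6=T, B7=F
#5 (h=6, z=7) -> B2->S, B1->F, B3->T, B3->T, B3->T, B3->F, B5->E, B4->F, B6->T, B7->T; covered: B1=F, B2=S, B3=T, B3=F, B4=F, B5=E, B6=T, B7=T
together the pool reaches 10 outcomes: B1=F, B2=S, B3=T, B3=F, B4=F, B5=S, B5=E, B6=T, B7=T, B7=F
no size-1 subset reaches all 10 outcomes (best union: 8/10)
at size 2, {1, 5} reaches all 10 outcomes; every lexicographically earlier size-2 subset fails

Answer: 2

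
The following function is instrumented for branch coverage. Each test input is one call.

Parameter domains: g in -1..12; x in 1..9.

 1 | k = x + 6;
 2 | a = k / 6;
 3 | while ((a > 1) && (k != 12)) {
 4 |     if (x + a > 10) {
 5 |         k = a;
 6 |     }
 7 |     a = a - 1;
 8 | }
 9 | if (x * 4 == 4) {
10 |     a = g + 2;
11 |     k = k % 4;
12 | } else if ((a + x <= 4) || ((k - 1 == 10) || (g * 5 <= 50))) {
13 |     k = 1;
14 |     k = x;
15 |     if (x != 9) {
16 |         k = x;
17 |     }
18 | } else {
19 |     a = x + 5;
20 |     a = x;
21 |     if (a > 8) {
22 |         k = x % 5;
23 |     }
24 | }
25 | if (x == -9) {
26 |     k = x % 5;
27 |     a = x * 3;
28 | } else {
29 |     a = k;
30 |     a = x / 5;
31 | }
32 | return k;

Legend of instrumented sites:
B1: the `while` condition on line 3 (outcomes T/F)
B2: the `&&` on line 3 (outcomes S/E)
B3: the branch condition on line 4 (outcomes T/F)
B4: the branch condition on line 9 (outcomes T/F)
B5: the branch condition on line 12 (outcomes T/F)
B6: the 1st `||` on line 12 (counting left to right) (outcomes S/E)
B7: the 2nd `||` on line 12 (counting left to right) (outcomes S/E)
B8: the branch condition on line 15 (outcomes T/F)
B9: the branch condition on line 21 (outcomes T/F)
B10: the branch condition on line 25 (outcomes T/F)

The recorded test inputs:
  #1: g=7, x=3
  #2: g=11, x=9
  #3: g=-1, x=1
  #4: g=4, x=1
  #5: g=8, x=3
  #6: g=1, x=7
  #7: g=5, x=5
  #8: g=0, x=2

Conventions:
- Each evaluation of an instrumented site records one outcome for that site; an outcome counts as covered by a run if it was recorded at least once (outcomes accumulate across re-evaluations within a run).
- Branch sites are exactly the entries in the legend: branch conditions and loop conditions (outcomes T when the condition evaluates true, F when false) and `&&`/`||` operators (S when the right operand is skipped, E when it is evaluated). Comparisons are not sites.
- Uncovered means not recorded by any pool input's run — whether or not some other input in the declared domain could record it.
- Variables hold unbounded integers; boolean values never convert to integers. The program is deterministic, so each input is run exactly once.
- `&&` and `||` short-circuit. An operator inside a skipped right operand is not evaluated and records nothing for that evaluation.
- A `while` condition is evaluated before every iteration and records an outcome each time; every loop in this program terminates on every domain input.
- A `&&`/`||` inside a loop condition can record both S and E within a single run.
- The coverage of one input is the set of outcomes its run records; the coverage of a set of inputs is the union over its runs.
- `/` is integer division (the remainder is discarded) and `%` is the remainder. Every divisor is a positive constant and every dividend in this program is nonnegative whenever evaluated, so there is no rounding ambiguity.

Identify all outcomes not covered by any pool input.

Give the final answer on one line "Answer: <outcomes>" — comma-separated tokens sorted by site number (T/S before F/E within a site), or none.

#1 (g=7, x=3) -> B2->S, B1->F, B4->F, B6->S, B5->T, B8->T, B10->F; covered: B1=F, B2=S, B4=F, B5=T, B6=S, B8=T, B10=F
#2 (g=11, x=9) -> B2->E, B1->T, B3->T, B2->S, B1->F, B4->F, B6->E, B7->E, B5->F, B9->T, B10->F; covered: B1=T, B1=F, B2=S, B2=E, B3=T, B4=F, B5=F, B6=E, B7=E, B9=T, B10=F
#3 (g=-1, x=1) -> B2->S, B1->F, B4->T, B10->F; covered: B1=F, B2=S, B4=T, B10=F
#4 (g=4, x=1) -> B2->S, B1->F, B4->T, B10->F; covered: B1=F, B2=S, B4=T, B10=F
#5 (g=8, x=3) -> B2->S, B1->F, B4->F, B6->S, B5->T, B8->T, B10->F; covered: B1=F, B2=S, B4=F, B5=T, B6=S, B8=T, B10=F
#6 (g=1, x=7) -> B2->E, B1->T, B3->F, B2->S, B1->F, B4->F, B6->E, B7->E, B5->T, B8->T, B10->F; covered: B1=T, B1=F, B2=S, B2=E, B3=F, B4=F, B5=T, B6=E, B7=E, B8=T, B10=F
#7 (g=5, x=5) -> B2->S, B1->F, B4->F, B6->E, B7->S, B5->T, B8->T, B10->F; covered: B1=F, B2=S, B4=F, B5=T, B6=E, B7=S, B8=T, B10=F
#8 (g=0, x=2) -> B2->S, B1->F, B4->F, B6->S, B5->T, B8->T, B10->F; covered: B1=F, B2=S, B4=F, B5=T, B6=S, B8=T, B10=F
union over the pool: B1=T, B1=F, B2=S, B2=E, B3=T, B3=F, B4=T, B4=F, B5=T, B5=F, B6=S, B6=E, B7=S, B7=E, B8=T, B9=T, B10=F
uncovered (3 of 20): B8=F, B9=F, B10=T

Answer: B8=F, B9=F, B10=T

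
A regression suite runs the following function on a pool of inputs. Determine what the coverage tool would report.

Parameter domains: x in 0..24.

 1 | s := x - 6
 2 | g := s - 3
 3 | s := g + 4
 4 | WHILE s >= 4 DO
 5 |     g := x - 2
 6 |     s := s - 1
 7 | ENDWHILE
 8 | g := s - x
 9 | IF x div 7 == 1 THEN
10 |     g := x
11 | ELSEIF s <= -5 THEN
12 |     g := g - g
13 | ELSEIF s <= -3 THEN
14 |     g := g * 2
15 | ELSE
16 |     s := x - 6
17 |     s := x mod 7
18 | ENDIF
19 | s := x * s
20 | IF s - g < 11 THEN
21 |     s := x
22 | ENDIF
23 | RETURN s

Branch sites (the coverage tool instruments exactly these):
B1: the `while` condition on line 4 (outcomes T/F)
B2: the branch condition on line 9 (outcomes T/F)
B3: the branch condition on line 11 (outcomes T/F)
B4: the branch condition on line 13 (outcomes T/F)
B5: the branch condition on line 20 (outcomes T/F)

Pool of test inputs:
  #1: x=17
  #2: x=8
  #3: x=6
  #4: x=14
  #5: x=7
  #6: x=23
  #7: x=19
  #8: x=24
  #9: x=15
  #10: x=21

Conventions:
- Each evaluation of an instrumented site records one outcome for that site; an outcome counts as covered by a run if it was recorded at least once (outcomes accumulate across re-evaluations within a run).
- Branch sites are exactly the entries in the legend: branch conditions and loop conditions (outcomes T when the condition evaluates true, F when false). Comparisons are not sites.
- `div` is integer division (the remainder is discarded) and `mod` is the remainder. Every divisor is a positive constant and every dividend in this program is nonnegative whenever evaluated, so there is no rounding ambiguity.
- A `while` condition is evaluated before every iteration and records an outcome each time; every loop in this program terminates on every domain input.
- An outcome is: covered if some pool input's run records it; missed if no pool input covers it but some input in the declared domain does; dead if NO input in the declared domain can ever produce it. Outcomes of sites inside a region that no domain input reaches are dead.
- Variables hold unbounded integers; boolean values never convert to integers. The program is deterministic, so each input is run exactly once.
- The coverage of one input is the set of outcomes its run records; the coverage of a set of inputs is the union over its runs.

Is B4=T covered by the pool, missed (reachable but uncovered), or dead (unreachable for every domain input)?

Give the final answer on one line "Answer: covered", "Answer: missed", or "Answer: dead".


no pool input records B4=T
but domain input (x=1) does record it -> reachable, so missed
Answer: missed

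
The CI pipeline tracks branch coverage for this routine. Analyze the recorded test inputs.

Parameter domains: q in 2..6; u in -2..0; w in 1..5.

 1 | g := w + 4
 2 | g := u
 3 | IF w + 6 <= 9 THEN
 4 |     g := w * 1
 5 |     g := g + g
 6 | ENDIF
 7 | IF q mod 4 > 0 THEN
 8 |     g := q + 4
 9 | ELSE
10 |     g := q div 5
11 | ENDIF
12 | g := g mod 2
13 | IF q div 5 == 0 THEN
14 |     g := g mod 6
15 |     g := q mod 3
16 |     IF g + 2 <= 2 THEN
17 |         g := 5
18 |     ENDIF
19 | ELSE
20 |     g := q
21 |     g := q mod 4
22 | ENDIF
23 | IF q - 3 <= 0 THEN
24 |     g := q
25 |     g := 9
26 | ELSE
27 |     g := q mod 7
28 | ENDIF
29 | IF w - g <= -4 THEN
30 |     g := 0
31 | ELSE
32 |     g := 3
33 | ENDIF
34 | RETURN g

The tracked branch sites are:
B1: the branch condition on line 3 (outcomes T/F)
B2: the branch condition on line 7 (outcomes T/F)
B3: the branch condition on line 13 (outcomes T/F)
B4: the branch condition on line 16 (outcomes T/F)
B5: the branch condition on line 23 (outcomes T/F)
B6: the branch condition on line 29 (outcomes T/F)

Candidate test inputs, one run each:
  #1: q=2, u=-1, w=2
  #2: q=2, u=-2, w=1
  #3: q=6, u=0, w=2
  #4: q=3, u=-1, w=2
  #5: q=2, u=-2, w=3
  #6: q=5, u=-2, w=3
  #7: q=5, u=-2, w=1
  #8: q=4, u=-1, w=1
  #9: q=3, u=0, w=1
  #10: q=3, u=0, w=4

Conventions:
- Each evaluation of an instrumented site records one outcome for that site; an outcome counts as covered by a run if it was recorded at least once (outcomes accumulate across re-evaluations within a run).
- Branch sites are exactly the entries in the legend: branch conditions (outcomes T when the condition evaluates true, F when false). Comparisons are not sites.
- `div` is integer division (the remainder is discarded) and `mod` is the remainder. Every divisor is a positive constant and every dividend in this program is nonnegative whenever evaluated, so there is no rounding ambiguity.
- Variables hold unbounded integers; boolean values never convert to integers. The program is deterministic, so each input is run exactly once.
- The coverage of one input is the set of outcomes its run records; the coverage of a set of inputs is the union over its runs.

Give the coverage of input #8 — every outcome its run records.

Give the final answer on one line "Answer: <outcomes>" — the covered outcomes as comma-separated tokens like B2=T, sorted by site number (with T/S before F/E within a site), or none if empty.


Running input #8 (q=4, u=-1, w=1), event by event:
  B1->T, B2->F, B3->T, B4->F, B5->F, B6->F
collecting distinct outcomes: B1=T, B2=F, B3=T, B4=F, B5=F, B6=F
Answer: B1=T, B2=F, B3=T, B4=F, B5=F, B6=F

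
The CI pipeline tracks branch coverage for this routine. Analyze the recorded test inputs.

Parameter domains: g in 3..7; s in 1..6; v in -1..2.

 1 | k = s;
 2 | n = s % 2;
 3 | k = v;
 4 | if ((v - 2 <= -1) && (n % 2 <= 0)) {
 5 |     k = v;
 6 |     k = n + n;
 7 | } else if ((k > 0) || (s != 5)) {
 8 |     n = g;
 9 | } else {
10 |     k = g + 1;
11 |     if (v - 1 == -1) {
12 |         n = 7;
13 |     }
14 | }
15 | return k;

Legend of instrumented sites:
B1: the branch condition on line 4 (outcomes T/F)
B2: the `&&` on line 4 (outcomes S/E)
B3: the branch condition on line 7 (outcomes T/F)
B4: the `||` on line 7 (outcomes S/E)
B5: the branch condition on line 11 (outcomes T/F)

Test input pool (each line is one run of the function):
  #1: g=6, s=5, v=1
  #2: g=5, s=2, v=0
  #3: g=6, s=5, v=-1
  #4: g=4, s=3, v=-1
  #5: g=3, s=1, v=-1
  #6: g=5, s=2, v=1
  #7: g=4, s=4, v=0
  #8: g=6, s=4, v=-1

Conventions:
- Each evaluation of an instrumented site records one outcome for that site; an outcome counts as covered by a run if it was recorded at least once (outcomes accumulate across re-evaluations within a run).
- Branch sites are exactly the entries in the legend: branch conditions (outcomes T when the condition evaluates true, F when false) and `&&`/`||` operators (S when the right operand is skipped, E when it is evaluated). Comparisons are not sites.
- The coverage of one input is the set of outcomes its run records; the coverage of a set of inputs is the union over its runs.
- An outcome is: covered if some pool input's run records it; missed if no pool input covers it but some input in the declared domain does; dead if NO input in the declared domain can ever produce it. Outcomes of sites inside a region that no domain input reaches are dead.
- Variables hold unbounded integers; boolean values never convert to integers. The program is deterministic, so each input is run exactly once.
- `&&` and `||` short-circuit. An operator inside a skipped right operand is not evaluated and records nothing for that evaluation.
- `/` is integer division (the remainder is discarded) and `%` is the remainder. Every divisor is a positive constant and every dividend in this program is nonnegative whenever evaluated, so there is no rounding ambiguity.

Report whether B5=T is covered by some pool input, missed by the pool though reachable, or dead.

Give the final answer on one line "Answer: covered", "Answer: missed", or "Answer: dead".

no pool input records B5=T
but domain input (g=3, s=5, v=0) does record it -> reachable, so missed

Answer: missed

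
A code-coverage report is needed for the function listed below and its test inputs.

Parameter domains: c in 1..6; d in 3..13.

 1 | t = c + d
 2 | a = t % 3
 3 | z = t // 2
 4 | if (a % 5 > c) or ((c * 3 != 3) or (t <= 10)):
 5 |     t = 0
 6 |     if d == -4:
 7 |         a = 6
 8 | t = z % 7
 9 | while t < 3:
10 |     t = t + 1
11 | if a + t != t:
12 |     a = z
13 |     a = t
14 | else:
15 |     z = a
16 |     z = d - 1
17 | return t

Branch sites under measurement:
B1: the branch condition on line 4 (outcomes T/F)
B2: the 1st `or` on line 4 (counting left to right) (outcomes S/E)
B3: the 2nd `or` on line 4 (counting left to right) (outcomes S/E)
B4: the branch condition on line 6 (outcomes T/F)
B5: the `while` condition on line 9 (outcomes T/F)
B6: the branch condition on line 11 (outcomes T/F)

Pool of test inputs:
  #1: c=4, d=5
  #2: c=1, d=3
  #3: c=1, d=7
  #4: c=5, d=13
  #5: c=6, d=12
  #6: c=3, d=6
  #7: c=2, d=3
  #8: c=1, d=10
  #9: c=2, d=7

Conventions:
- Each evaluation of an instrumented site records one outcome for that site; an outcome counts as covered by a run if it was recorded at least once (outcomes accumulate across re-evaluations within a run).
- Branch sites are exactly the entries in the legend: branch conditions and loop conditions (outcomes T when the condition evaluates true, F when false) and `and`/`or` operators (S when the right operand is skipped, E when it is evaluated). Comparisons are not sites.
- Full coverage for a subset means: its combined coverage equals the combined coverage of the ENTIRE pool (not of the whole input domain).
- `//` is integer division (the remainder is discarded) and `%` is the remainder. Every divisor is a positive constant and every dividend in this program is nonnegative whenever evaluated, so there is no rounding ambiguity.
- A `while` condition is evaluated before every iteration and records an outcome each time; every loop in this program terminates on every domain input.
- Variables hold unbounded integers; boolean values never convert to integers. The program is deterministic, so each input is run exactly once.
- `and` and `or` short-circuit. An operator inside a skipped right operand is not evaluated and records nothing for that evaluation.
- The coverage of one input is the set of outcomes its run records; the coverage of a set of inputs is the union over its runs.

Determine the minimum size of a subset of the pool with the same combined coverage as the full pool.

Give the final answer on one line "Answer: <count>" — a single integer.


#1 (c=4, d=5) -> B2->E, B3->S, B1->T, B4->F, B5->F, B6->F; covered: B1=T, B2=E, B3=S, B4=F, B5=F, B6=F
#2 (c=1, d=3) -> B2->E, B3->E, B1->T, B4->F, B5->T, B5->F, B6->T; covered: B1=T, B2=E, B3=E, B4=F, B5=T, B5=F, B6=T
#3 (c=1, d=7) -> B2->S, B1->T, B4->F, B5->F, B6->T; covered: B1=T, B2=S, B4=F, B5=F, B6=T
#4 (c=5, d=13) -> B2->E, B3->S, B1->T, B4->F, B5->T, B5->F, B6->F; covered: B1=T, B2=E, B3=S, B4=F, B5=T, B5=F, B6=F
#5 (c=6, d=12) -> B2->E, B3->S, B1->T, B4->F, B5->T, B5->F, B6->F; covered: B1=T, B2=E, B3=S, B4=F, B5=T, B5=F, B6=F
#6 (c=3, d=6) -> B2->E, B3->S, B1->T, B4->F, B5->F, B6->F; covered: B1=T, B2=E, B3=S, B4=F, B5=F, B6=F
#7 (c=2, d=3) -> B2->E, B3->S, B1->T, B4->F, B5->T, B5->F, B6->T; covered: B1=T, B2=E, B3=S, B4=F, B5=T, B5=F, B6=T
#8 (c=1, d=10) -> B2->S, B1->T, B4->F, B5->F, B6->T; covered: B1=T, B2=S, B4=F, B5=F, B6=T
#9 (c=2, d=7) -> B2->E, B3->S, B1->T, B4->F, B5->F, B6->F; covered: B1=T, B2=E, B3=S, B4=F, B5=F, B6=F
pool-wide coverage (10 outcomes): B1=T, B2=S, B2=E, B3=S, B3=E, B4=F, B5=T, B5=F, B6=T, B6=F
every size-1 subset falls short of the 10 outcomes (best: 7/10)
every size-2 subset falls short of the 10 outcomes (best: 9/10)
size 3: inputs {1, 2, 3} cover all 10 outcomes, and no lexicographically smaller subset of this size does
Answer: 3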